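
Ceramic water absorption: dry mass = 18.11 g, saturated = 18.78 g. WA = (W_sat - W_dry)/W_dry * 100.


WA = (18.78 - 18.11) / 18.11 * 100 = 3.7%

3.7


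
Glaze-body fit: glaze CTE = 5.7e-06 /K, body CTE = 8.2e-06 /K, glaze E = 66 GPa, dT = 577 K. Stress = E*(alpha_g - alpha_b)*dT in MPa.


Stress = 66*1000*(5.7e-06 - 8.2e-06)*577 = -95.2 MPa

-95.2


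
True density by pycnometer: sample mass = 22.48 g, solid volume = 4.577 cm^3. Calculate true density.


TD = 22.48 / 4.577 = 4.912 g/cm^3

4.912


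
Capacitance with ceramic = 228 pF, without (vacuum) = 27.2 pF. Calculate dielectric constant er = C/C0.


er = 228 / 27.2 = 8.38

8.38


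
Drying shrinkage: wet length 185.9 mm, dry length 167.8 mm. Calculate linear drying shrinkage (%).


DS = (185.9 - 167.8) / 185.9 * 100 = 9.74%

9.74


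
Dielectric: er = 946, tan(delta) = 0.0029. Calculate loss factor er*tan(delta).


Loss = 946 * 0.0029 = 2.743

2.743


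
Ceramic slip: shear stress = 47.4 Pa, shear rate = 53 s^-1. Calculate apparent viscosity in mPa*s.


eta = tau/gamma * 1000 = 47.4/53 * 1000 = 894.3 mPa*s

894.3


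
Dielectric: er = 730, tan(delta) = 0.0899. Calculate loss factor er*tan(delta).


Loss = 730 * 0.0899 = 65.627

65.627


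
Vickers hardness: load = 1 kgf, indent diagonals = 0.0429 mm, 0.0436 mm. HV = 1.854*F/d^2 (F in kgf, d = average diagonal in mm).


d_avg = (0.0429+0.0436)/2 = 0.04325 mm
HV = 1.854*1/0.04325^2 = 991

991


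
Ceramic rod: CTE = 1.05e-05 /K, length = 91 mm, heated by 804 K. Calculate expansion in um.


dL = 1.05e-05 * 91 * 804 * 1000 = 768.222 um

768.222


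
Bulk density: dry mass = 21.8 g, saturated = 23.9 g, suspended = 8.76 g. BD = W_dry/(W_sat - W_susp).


BD = 21.8 / (23.9 - 8.76) = 21.8 / 15.14 = 1.44 g/cm^3

1.44


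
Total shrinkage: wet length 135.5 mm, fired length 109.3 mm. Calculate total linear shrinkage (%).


TS = (135.5 - 109.3) / 135.5 * 100 = 19.34%

19.34


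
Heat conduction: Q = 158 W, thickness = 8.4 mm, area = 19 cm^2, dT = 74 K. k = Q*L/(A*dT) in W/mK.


k = 158*8.4/1000/(19/10000*74) = 9.44 W/mK

9.44


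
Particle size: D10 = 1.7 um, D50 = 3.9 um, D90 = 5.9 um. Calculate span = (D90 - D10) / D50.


Span = (5.9 - 1.7) / 3.9 = 4.2 / 3.9 = 1.077

1.077


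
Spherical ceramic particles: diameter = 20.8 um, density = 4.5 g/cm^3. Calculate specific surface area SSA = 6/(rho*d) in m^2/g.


SSA = 6 / (4.5 * 20.8) = 0.064 m^2/g

0.064


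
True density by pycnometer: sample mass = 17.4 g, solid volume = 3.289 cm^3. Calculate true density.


TD = 17.4 / 3.289 = 5.29 g/cm^3

5.29


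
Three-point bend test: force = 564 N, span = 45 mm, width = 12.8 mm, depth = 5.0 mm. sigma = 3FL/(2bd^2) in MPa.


sigma = 3*564*45/(2*12.8*5.0^2) = 119.0 MPa

119.0


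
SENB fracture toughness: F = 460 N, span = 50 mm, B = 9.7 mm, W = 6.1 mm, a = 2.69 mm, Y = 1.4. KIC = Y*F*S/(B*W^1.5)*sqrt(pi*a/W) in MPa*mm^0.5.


KIC = 1.4*460*50/(9.7*6.1^1.5)*sqrt(pi*2.69/6.1) = 259.34

259.34


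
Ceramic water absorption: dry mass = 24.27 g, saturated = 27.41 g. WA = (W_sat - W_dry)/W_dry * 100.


WA = (27.41 - 24.27) / 24.27 * 100 = 12.94%

12.94


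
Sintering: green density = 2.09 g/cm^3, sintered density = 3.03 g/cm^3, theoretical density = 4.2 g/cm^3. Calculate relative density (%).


Relative = 3.03 / 4.2 * 100 = 72.1%

72.1


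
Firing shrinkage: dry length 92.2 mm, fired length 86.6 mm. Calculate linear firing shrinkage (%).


FS = (92.2 - 86.6) / 92.2 * 100 = 6.07%

6.07


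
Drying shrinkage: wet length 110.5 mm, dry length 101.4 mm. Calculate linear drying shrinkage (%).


DS = (110.5 - 101.4) / 110.5 * 100 = 8.24%

8.24


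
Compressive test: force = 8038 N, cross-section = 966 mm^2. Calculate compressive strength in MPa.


CS = 8038 / 966 = 8.3 MPa

8.3


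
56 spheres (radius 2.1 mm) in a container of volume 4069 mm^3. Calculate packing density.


V_sphere = 4/3*pi*2.1^3 = 38.7924 mm^3
Total V = 56*38.7924 = 2172.3744 mm^3
PD = 2172.3744 / 4069 = 0.534

0.534


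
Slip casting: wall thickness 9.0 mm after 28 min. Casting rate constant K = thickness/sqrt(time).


K = 9.0 / sqrt(28) = 9.0 / 5.2915 = 1.701 mm/min^0.5

1.701


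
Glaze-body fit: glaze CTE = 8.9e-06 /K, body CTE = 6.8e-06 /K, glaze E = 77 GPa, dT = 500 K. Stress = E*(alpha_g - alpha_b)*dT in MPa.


Stress = 77*1000*(8.9e-06 - 6.8e-06)*500 = 80.9 MPa

80.9


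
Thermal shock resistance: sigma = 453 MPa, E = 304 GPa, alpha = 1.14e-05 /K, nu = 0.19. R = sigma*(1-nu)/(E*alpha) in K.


R = 453*(1-0.19)/(304*1000*1.14e-05) = 106 K

106


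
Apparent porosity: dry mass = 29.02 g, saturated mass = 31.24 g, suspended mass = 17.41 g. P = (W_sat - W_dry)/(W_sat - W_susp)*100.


P = (31.24 - 29.02) / (31.24 - 17.41) * 100 = 2.22 / 13.83 * 100 = 16.1%

16.1


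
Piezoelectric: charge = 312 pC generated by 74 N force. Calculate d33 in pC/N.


d33 = 312 / 74 = 4.2 pC/N

4.2


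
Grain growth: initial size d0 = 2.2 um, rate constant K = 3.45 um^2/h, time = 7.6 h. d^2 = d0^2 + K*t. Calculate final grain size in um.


d^2 = 2.2^2 + 3.45*7.6 = 31.06
d = sqrt(31.06) = 5.57 um

5.57


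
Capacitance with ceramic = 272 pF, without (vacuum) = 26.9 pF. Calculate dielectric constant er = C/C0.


er = 272 / 26.9 = 10.11

10.11


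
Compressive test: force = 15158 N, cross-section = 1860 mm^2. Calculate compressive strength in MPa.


CS = 15158 / 1860 = 8.1 MPa

8.1


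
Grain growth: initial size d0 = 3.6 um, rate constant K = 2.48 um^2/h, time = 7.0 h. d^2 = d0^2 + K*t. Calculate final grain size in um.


d^2 = 3.6^2 + 2.48*7.0 = 30.32
d = sqrt(30.32) = 5.51 um

5.51


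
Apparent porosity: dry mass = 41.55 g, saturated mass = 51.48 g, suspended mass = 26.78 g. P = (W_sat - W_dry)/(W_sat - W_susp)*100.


P = (51.48 - 41.55) / (51.48 - 26.78) * 100 = 9.93 / 24.7 * 100 = 40.2%

40.2


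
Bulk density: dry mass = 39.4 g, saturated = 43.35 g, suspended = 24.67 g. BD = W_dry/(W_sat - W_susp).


BD = 39.4 / (43.35 - 24.67) = 39.4 / 18.68 = 2.109 g/cm^3

2.109


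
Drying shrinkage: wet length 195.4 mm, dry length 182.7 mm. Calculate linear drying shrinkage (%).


DS = (195.4 - 182.7) / 195.4 * 100 = 6.5%

6.5


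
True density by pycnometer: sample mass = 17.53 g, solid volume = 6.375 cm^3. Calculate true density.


TD = 17.53 / 6.375 = 2.75 g/cm^3

2.75


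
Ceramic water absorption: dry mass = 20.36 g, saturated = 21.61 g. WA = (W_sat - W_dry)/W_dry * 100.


WA = (21.61 - 20.36) / 20.36 * 100 = 6.14%

6.14


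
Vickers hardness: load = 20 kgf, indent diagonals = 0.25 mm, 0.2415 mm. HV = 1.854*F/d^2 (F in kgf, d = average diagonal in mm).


d_avg = (0.25+0.2415)/2 = 0.24575 mm
HV = 1.854*20/0.24575^2 = 614

614


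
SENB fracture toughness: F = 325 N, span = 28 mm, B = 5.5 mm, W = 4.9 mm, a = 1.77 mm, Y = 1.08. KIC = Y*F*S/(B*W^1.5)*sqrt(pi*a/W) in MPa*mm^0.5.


KIC = 1.08*325*28/(5.5*4.9^1.5)*sqrt(pi*1.77/4.9) = 175.5

175.5


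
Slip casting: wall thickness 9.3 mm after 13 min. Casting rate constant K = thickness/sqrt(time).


K = 9.3 / sqrt(13) = 9.3 / 3.6056 = 2.579 mm/min^0.5

2.579


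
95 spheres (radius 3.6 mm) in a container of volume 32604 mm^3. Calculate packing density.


V_sphere = 4/3*pi*3.6^3 = 195.4322 mm^3
Total V = 95*195.4322 = 18566.059 mm^3
PD = 18566.059 / 32604 = 0.569

0.569


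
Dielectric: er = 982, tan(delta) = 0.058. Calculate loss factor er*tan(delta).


Loss = 982 * 0.058 = 56.956

56.956


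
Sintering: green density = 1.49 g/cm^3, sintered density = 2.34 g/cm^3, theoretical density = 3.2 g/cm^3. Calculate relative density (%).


Relative = 2.34 / 3.2 * 100 = 73.1%

73.1


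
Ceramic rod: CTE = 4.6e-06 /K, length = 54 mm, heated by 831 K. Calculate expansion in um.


dL = 4.6e-06 * 54 * 831 * 1000 = 206.42 um

206.42


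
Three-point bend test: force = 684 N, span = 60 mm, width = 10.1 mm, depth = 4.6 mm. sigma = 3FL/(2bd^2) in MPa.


sigma = 3*684*60/(2*10.1*4.6^2) = 288.0 MPa

288.0


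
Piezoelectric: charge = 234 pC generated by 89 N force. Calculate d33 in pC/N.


d33 = 234 / 89 = 2.6 pC/N

2.6


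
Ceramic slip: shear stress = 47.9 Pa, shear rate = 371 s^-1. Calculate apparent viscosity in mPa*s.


eta = tau/gamma * 1000 = 47.9/371 * 1000 = 129.1 mPa*s

129.1


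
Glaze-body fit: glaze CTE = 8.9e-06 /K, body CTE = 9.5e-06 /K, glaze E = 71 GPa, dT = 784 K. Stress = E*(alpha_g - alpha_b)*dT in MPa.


Stress = 71*1000*(8.9e-06 - 9.5e-06)*784 = -33.4 MPa

-33.4


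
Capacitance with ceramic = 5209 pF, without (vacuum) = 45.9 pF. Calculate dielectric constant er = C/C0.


er = 5209 / 45.9 = 113.49

113.49


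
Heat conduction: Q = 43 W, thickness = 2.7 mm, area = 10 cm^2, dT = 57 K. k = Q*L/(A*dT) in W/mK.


k = 43*2.7/1000/(10/10000*57) = 2.04 W/mK

2.04


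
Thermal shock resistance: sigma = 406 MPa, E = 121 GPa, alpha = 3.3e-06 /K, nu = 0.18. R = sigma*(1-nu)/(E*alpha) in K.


R = 406*(1-0.18)/(121*1000*3.3e-06) = 834 K

834


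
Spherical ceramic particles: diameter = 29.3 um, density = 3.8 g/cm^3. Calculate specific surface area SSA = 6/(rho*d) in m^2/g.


SSA = 6 / (3.8 * 29.3) = 0.054 m^2/g

0.054


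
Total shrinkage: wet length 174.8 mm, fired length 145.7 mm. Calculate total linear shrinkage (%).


TS = (174.8 - 145.7) / 174.8 * 100 = 16.65%

16.65


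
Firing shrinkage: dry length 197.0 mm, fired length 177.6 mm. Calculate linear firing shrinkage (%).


FS = (197.0 - 177.6) / 197.0 * 100 = 9.85%

9.85


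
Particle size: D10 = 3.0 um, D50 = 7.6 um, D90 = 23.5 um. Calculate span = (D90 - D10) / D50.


Span = (23.5 - 3.0) / 7.6 = 20.5 / 7.6 = 2.697

2.697


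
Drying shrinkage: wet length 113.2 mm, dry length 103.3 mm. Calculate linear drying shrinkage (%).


DS = (113.2 - 103.3) / 113.2 * 100 = 8.75%

8.75


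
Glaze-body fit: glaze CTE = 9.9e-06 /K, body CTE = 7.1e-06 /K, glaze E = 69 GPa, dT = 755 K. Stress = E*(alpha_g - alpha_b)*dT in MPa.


Stress = 69*1000*(9.9e-06 - 7.1e-06)*755 = 145.9 MPa

145.9


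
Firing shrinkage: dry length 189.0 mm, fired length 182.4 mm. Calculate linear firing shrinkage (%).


FS = (189.0 - 182.4) / 189.0 * 100 = 3.49%

3.49


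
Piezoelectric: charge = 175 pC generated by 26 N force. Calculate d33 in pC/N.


d33 = 175 / 26 = 6.7 pC/N

6.7


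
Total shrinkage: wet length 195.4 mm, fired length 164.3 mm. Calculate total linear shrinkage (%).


TS = (195.4 - 164.3) / 195.4 * 100 = 15.92%

15.92


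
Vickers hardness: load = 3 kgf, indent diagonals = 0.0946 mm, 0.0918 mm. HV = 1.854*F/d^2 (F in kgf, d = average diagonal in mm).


d_avg = (0.0946+0.0918)/2 = 0.0932 mm
HV = 1.854*3/0.0932^2 = 640

640


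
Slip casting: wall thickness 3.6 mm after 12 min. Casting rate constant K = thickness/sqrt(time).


K = 3.6 / sqrt(12) = 3.6 / 3.4641 = 1.039 mm/min^0.5

1.039


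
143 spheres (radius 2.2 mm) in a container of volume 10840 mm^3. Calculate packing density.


V_sphere = 4/3*pi*2.2^3 = 44.6022 mm^3
Total V = 143*44.6022 = 6378.1146 mm^3
PD = 6378.1146 / 10840 = 0.588

0.588


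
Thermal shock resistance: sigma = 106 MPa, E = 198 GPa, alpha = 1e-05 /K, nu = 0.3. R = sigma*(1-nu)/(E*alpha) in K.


R = 106*(1-0.3)/(198*1000*1e-05) = 37 K

37


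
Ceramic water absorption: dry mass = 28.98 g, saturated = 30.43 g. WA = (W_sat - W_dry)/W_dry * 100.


WA = (30.43 - 28.98) / 28.98 * 100 = 5.0%

5.0


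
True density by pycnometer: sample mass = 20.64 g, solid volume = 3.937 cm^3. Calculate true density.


TD = 20.64 / 3.937 = 5.243 g/cm^3

5.243


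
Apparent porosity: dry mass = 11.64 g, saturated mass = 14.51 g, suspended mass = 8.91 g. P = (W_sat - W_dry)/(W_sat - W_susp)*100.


P = (14.51 - 11.64) / (14.51 - 8.91) * 100 = 2.87 / 5.6 * 100 = 51.3%

51.3


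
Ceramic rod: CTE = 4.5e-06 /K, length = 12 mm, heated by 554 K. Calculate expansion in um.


dL = 4.5e-06 * 12 * 554 * 1000 = 29.916 um

29.916


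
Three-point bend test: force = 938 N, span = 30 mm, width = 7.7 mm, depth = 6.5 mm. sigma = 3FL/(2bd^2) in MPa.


sigma = 3*938*30/(2*7.7*6.5^2) = 129.7 MPa

129.7


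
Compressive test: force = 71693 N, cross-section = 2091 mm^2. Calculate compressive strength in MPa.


CS = 71693 / 2091 = 34.3 MPa

34.3


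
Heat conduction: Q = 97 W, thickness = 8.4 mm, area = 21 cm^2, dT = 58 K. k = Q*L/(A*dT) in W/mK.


k = 97*8.4/1000/(21/10000*58) = 6.69 W/mK

6.69


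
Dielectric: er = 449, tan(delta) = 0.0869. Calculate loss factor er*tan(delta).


Loss = 449 * 0.0869 = 39.018

39.018


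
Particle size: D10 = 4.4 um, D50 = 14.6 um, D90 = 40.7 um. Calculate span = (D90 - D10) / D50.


Span = (40.7 - 4.4) / 14.6 = 36.3 / 14.6 = 2.486

2.486


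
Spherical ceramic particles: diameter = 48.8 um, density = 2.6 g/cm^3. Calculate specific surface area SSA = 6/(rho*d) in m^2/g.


SSA = 6 / (2.6 * 48.8) = 0.047 m^2/g

0.047


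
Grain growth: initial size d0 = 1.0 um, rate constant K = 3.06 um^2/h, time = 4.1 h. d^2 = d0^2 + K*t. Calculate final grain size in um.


d^2 = 1.0^2 + 3.06*4.1 = 13.546
d = sqrt(13.546) = 3.68 um

3.68


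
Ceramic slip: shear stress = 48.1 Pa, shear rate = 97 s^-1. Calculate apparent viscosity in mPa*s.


eta = tau/gamma * 1000 = 48.1/97 * 1000 = 495.9 mPa*s

495.9


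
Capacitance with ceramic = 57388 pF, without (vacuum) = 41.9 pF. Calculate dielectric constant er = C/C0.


er = 57388 / 41.9 = 1369.64

1369.64


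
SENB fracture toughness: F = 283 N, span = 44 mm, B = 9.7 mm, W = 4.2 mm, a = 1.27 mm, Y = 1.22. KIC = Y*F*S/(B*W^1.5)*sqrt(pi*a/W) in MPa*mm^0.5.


KIC = 1.22*283*44/(9.7*4.2^1.5)*sqrt(pi*1.27/4.2) = 177.34

177.34


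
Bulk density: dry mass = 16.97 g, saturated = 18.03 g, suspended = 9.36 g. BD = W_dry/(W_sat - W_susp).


BD = 16.97 / (18.03 - 9.36) = 16.97 / 8.67 = 1.957 g/cm^3

1.957


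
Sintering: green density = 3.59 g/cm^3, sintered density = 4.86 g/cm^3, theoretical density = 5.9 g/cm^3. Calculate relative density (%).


Relative = 4.86 / 5.9 * 100 = 82.4%

82.4


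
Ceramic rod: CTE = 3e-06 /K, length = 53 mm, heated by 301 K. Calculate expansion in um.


dL = 3e-06 * 53 * 301 * 1000 = 47.859 um

47.859


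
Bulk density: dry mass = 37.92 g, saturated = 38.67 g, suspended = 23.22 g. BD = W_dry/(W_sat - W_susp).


BD = 37.92 / (38.67 - 23.22) = 37.92 / 15.45 = 2.454 g/cm^3

2.454


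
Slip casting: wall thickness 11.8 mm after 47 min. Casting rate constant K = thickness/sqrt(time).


K = 11.8 / sqrt(47) = 11.8 / 6.8557 = 1.721 mm/min^0.5

1.721


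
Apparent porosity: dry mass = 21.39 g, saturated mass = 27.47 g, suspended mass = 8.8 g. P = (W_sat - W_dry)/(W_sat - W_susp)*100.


P = (27.47 - 21.39) / (27.47 - 8.8) * 100 = 6.08 / 18.67 * 100 = 32.6%

32.6


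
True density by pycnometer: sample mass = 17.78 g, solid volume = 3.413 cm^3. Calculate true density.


TD = 17.78 / 3.413 = 5.209 g/cm^3

5.209


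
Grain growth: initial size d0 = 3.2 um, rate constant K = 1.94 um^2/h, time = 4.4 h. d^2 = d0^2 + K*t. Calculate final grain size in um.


d^2 = 3.2^2 + 1.94*4.4 = 18.776
d = sqrt(18.776) = 4.33 um

4.33


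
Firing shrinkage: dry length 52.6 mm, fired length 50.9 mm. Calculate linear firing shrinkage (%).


FS = (52.6 - 50.9) / 52.6 * 100 = 3.23%

3.23


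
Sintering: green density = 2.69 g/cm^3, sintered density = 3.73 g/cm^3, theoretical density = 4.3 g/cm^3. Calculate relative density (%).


Relative = 3.73 / 4.3 * 100 = 86.7%

86.7


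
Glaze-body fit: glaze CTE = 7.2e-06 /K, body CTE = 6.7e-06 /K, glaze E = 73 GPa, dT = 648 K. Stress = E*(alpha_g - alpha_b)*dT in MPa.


Stress = 73*1000*(7.2e-06 - 6.7e-06)*648 = 23.7 MPa

23.7


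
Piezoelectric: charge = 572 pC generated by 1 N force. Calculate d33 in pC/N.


d33 = 572 / 1 = 572.0 pC/N

572.0


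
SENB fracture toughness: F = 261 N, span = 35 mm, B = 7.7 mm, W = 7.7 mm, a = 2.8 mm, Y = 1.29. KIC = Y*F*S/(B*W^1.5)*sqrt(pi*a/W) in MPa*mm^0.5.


KIC = 1.29*261*35/(7.7*7.7^1.5)*sqrt(pi*2.8/7.7) = 76.56

76.56


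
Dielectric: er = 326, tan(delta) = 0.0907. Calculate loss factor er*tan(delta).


Loss = 326 * 0.0907 = 29.568

29.568


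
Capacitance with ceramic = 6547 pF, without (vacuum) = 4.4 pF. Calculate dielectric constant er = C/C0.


er = 6547 / 4.4 = 1487.95

1487.95


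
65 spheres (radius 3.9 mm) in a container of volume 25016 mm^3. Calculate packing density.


V_sphere = 4/3*pi*3.9^3 = 248.4748 mm^3
Total V = 65*248.4748 = 16150.862 mm^3
PD = 16150.862 / 25016 = 0.646

0.646


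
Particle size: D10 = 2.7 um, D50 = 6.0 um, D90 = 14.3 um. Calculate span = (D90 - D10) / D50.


Span = (14.3 - 2.7) / 6.0 = 11.6 / 6.0 = 1.933

1.933


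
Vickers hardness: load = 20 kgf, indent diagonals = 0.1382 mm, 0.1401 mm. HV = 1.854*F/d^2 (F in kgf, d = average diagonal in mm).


d_avg = (0.1382+0.1401)/2 = 0.13915 mm
HV = 1.854*20/0.13915^2 = 1915

1915


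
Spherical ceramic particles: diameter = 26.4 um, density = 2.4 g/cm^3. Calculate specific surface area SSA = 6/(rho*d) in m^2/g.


SSA = 6 / (2.4 * 26.4) = 0.095 m^2/g

0.095


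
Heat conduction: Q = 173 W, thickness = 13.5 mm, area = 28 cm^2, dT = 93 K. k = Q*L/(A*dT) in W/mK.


k = 173*13.5/1000/(28/10000*93) = 8.97 W/mK

8.97


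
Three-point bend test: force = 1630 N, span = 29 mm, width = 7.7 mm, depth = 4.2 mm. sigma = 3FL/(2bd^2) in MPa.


sigma = 3*1630*29/(2*7.7*4.2^2) = 522.0 MPa

522.0


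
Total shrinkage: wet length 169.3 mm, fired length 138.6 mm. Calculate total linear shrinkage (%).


TS = (169.3 - 138.6) / 169.3 * 100 = 18.13%

18.13


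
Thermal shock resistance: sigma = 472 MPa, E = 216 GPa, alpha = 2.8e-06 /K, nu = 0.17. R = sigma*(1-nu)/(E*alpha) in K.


R = 472*(1-0.17)/(216*1000*2.8e-06) = 648 K

648


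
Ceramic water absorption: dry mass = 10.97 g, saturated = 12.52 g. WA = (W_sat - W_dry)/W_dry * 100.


WA = (12.52 - 10.97) / 10.97 * 100 = 14.13%

14.13


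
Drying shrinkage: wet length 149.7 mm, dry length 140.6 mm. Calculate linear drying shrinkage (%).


DS = (149.7 - 140.6) / 149.7 * 100 = 6.08%

6.08


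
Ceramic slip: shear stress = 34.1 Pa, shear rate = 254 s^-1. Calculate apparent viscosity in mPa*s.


eta = tau/gamma * 1000 = 34.1/254 * 1000 = 134.3 mPa*s

134.3


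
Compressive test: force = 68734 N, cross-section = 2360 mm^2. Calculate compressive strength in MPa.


CS = 68734 / 2360 = 29.1 MPa

29.1


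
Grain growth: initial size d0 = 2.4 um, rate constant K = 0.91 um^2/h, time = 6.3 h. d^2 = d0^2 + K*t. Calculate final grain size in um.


d^2 = 2.4^2 + 0.91*6.3 = 11.493
d = sqrt(11.493) = 3.39 um

3.39


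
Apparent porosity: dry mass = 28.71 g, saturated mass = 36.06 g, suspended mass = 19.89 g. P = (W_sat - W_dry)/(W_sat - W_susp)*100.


P = (36.06 - 28.71) / (36.06 - 19.89) * 100 = 7.35 / 16.17 * 100 = 45.5%

45.5


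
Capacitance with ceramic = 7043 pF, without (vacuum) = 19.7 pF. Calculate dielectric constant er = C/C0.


er = 7043 / 19.7 = 357.51

357.51


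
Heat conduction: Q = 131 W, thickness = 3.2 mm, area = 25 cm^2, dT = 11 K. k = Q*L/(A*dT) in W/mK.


k = 131*3.2/1000/(25/10000*11) = 15.24 W/mK

15.24


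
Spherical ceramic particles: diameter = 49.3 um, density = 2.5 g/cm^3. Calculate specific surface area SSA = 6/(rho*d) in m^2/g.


SSA = 6 / (2.5 * 49.3) = 0.049 m^2/g

0.049


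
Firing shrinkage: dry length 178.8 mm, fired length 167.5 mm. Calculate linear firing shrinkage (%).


FS = (178.8 - 167.5) / 178.8 * 100 = 6.32%

6.32


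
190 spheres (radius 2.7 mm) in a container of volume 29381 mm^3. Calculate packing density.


V_sphere = 4/3*pi*2.7^3 = 82.448 mm^3
Total V = 190*82.448 = 15665.12 mm^3
PD = 15665.12 / 29381 = 0.533

0.533


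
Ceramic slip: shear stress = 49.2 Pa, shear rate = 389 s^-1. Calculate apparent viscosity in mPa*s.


eta = tau/gamma * 1000 = 49.2/389 * 1000 = 126.5 mPa*s

126.5


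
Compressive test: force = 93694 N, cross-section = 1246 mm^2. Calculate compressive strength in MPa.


CS = 93694 / 1246 = 75.2 MPa

75.2


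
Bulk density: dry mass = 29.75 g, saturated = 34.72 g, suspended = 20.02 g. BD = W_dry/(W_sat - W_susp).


BD = 29.75 / (34.72 - 20.02) = 29.75 / 14.7 = 2.024 g/cm^3

2.024


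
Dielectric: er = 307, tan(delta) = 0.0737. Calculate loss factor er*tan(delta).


Loss = 307 * 0.0737 = 22.626

22.626


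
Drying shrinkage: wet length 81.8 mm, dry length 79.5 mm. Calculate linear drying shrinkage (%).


DS = (81.8 - 79.5) / 81.8 * 100 = 2.81%

2.81


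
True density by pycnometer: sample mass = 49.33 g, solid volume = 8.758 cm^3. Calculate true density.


TD = 49.33 / 8.758 = 5.633 g/cm^3

5.633


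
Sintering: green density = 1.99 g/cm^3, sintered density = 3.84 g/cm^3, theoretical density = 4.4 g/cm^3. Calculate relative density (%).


Relative = 3.84 / 4.4 * 100 = 87.3%

87.3


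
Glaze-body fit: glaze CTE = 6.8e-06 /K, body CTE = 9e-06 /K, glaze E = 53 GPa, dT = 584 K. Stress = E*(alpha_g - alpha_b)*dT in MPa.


Stress = 53*1000*(6.8e-06 - 9e-06)*584 = -68.1 MPa

-68.1


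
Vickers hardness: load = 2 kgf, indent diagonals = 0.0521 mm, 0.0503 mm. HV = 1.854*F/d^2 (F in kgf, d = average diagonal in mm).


d_avg = (0.0521+0.0503)/2 = 0.0512 mm
HV = 1.854*2/0.0512^2 = 1414

1414


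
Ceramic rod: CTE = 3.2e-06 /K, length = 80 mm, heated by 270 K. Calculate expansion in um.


dL = 3.2e-06 * 80 * 270 * 1000 = 69.12 um

69.12


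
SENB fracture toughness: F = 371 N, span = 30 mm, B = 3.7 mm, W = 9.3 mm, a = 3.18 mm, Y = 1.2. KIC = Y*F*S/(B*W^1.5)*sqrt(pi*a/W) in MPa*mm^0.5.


KIC = 1.2*371*30/(3.7*9.3^1.5)*sqrt(pi*3.18/9.3) = 131.92

131.92


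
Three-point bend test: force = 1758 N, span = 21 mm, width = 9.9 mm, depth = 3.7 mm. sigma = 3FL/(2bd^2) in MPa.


sigma = 3*1758*21/(2*9.9*3.7^2) = 408.6 MPa

408.6


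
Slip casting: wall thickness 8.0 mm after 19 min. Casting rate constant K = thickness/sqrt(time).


K = 8.0 / sqrt(19) = 8.0 / 4.3589 = 1.835 mm/min^0.5

1.835


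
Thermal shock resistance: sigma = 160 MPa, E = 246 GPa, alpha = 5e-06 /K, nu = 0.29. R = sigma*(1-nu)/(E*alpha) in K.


R = 160*(1-0.29)/(246*1000*5e-06) = 92 K

92


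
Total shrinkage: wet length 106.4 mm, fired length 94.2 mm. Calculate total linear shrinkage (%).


TS = (106.4 - 94.2) / 106.4 * 100 = 11.47%

11.47


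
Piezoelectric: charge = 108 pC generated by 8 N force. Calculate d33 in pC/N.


d33 = 108 / 8 = 13.5 pC/N

13.5


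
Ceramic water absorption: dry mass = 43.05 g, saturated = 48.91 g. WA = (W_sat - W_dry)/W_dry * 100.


WA = (48.91 - 43.05) / 43.05 * 100 = 13.61%

13.61


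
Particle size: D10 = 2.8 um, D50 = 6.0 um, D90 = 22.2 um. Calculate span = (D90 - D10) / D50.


Span = (22.2 - 2.8) / 6.0 = 19.4 / 6.0 = 3.233

3.233


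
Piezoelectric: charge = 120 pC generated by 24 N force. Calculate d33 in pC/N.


d33 = 120 / 24 = 5.0 pC/N

5.0


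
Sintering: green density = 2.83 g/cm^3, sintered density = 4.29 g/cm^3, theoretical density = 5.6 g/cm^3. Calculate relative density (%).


Relative = 4.29 / 5.6 * 100 = 76.6%

76.6


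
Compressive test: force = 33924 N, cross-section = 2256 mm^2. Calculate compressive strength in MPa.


CS = 33924 / 2256 = 15.0 MPa

15.0


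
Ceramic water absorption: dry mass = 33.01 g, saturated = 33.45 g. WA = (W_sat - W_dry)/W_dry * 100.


WA = (33.45 - 33.01) / 33.01 * 100 = 1.33%

1.33


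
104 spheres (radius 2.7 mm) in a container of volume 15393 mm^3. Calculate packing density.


V_sphere = 4/3*pi*2.7^3 = 82.448 mm^3
Total V = 104*82.448 = 8574.592 mm^3
PD = 8574.592 / 15393 = 0.557

0.557


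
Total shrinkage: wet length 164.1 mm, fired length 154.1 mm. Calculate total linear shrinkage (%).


TS = (164.1 - 154.1) / 164.1 * 100 = 6.09%

6.09


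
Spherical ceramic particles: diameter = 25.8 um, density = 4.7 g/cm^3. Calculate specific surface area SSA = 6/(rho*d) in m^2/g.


SSA = 6 / (4.7 * 25.8) = 0.049 m^2/g

0.049


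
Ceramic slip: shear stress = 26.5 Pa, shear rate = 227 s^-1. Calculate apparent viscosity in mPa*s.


eta = tau/gamma * 1000 = 26.5/227 * 1000 = 116.7 mPa*s

116.7


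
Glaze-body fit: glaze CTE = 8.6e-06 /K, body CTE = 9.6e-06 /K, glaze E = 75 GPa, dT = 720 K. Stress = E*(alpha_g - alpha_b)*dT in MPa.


Stress = 75*1000*(8.6e-06 - 9.6e-06)*720 = -54.0 MPa

-54.0


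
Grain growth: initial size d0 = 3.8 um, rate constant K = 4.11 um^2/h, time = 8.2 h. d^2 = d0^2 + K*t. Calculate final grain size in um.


d^2 = 3.8^2 + 4.11*8.2 = 48.142
d = sqrt(48.142) = 6.94 um

6.94


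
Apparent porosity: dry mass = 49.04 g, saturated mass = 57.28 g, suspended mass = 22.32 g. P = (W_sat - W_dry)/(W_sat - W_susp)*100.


P = (57.28 - 49.04) / (57.28 - 22.32) * 100 = 8.24 / 34.96 * 100 = 23.6%

23.6


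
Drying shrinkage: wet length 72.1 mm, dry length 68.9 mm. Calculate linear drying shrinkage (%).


DS = (72.1 - 68.9) / 72.1 * 100 = 4.44%

4.44


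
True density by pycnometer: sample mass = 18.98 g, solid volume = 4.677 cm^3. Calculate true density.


TD = 18.98 / 4.677 = 4.058 g/cm^3

4.058


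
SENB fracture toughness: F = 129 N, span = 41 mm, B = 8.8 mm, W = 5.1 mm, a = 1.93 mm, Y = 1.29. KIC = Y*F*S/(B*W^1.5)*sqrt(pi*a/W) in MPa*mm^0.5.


KIC = 1.29*129*41/(8.8*5.1^1.5)*sqrt(pi*1.93/5.1) = 73.4

73.4


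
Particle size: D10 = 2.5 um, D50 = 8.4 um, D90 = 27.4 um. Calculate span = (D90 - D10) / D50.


Span = (27.4 - 2.5) / 8.4 = 24.9 / 8.4 = 2.964

2.964


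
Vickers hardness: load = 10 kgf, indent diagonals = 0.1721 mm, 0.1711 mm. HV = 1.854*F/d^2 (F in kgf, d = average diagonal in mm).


d_avg = (0.1721+0.1711)/2 = 0.1716 mm
HV = 1.854*10/0.1716^2 = 630

630


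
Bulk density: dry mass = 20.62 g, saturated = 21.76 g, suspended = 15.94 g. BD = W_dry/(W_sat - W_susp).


BD = 20.62 / (21.76 - 15.94) = 20.62 / 5.82 = 3.543 g/cm^3

3.543


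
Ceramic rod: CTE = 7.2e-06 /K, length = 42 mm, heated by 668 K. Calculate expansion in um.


dL = 7.2e-06 * 42 * 668 * 1000 = 202.003 um

202.003


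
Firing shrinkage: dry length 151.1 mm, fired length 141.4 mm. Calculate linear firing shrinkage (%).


FS = (151.1 - 141.4) / 151.1 * 100 = 6.42%

6.42


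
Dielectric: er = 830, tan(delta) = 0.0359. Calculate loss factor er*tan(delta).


Loss = 830 * 0.0359 = 29.797

29.797


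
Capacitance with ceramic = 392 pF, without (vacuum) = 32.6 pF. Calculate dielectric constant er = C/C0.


er = 392 / 32.6 = 12.02

12.02


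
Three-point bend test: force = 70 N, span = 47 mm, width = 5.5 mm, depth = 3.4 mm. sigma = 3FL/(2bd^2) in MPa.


sigma = 3*70*47/(2*5.5*3.4^2) = 77.6 MPa

77.6


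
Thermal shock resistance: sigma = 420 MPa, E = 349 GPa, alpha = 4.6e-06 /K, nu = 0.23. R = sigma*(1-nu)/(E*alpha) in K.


R = 420*(1-0.23)/(349*1000*4.6e-06) = 201 K

201


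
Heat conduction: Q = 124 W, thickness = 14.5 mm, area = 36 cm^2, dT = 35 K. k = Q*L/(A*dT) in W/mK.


k = 124*14.5/1000/(36/10000*35) = 14.27 W/mK

14.27


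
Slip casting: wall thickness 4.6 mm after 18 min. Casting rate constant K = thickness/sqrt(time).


K = 4.6 / sqrt(18) = 4.6 / 4.2426 = 1.084 mm/min^0.5

1.084


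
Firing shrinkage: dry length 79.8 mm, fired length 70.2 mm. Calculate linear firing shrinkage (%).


FS = (79.8 - 70.2) / 79.8 * 100 = 12.03%

12.03


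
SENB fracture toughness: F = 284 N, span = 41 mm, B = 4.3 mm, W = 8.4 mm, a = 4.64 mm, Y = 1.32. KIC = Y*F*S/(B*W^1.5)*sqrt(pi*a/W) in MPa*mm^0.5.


KIC = 1.32*284*41/(4.3*8.4^1.5)*sqrt(pi*4.64/8.4) = 193.41

193.41


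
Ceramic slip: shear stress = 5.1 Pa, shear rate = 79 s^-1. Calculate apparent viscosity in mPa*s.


eta = tau/gamma * 1000 = 5.1/79 * 1000 = 64.6 mPa*s

64.6


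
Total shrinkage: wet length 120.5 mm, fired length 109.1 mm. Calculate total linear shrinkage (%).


TS = (120.5 - 109.1) / 120.5 * 100 = 9.46%

9.46


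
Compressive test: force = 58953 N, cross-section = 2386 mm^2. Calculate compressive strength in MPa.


CS = 58953 / 2386 = 24.7 MPa

24.7


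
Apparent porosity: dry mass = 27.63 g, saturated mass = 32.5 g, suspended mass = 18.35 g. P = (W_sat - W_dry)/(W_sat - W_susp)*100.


P = (32.5 - 27.63) / (32.5 - 18.35) * 100 = 4.87 / 14.15 * 100 = 34.4%

34.4


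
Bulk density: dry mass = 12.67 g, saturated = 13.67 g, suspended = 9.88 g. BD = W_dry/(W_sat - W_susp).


BD = 12.67 / (13.67 - 9.88) = 12.67 / 3.79 = 3.343 g/cm^3

3.343


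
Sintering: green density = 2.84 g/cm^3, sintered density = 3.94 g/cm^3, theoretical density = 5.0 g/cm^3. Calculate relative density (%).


Relative = 3.94 / 5.0 * 100 = 78.8%

78.8


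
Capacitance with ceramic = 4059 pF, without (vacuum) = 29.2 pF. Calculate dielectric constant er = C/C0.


er = 4059 / 29.2 = 139.01

139.01


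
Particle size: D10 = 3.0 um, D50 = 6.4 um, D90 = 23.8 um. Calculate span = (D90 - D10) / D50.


Span = (23.8 - 3.0) / 6.4 = 20.8 / 6.4 = 3.25

3.25


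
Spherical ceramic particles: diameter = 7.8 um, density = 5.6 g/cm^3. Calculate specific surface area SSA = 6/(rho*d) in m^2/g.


SSA = 6 / (5.6 * 7.8) = 0.137 m^2/g

0.137


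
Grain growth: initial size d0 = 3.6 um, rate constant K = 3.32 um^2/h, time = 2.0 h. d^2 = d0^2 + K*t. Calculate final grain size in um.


d^2 = 3.6^2 + 3.32*2.0 = 19.6
d = sqrt(19.6) = 4.43 um

4.43


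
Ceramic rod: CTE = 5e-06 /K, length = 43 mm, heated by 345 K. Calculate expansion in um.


dL = 5e-06 * 43 * 345 * 1000 = 74.175 um

74.175


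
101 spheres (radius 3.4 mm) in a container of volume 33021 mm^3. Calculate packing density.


V_sphere = 4/3*pi*3.4^3 = 164.6362 mm^3
Total V = 101*164.6362 = 16628.2562 mm^3
PD = 16628.2562 / 33021 = 0.504

0.504


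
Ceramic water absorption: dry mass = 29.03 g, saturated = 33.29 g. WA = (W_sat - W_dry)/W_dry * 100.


WA = (33.29 - 29.03) / 29.03 * 100 = 14.67%

14.67


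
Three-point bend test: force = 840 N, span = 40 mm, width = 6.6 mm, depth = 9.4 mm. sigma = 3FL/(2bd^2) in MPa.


sigma = 3*840*40/(2*6.6*9.4^2) = 86.4 MPa

86.4


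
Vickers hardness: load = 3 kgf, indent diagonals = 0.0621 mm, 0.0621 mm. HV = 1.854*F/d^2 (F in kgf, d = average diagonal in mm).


d_avg = (0.0621+0.0621)/2 = 0.0621 mm
HV = 1.854*3/0.0621^2 = 1442

1442


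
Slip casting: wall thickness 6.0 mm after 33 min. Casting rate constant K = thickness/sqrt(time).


K = 6.0 / sqrt(33) = 6.0 / 5.7446 = 1.044 mm/min^0.5

1.044


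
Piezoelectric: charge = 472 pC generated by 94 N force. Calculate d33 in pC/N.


d33 = 472 / 94 = 5.0 pC/N

5.0


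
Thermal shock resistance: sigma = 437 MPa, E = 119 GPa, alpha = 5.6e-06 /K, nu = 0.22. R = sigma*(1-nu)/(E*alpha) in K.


R = 437*(1-0.22)/(119*1000*5.6e-06) = 511 K

511


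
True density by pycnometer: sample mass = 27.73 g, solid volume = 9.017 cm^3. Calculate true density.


TD = 27.73 / 9.017 = 3.075 g/cm^3

3.075


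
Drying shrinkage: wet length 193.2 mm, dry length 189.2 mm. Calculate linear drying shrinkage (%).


DS = (193.2 - 189.2) / 193.2 * 100 = 2.07%

2.07


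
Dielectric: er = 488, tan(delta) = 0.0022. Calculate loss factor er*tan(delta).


Loss = 488 * 0.0022 = 1.074

1.074


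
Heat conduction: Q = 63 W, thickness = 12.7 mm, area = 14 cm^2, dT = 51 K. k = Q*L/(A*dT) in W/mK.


k = 63*12.7/1000/(14/10000*51) = 11.21 W/mK

11.21


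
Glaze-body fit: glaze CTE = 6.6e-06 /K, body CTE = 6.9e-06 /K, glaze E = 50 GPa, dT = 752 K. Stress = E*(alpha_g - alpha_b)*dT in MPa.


Stress = 50*1000*(6.6e-06 - 6.9e-06)*752 = -11.3 MPa

-11.3


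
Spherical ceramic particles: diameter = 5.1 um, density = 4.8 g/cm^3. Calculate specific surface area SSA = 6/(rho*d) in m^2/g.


SSA = 6 / (4.8 * 5.1) = 0.245 m^2/g

0.245


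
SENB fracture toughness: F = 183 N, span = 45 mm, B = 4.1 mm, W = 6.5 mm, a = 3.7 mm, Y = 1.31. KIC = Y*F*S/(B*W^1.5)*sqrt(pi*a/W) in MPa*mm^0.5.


KIC = 1.31*183*45/(4.1*6.5^1.5)*sqrt(pi*3.7/6.5) = 212.32

212.32


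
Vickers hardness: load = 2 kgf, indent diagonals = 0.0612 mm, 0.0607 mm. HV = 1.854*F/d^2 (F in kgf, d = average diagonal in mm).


d_avg = (0.0612+0.0607)/2 = 0.06095 mm
HV = 1.854*2/0.06095^2 = 998

998


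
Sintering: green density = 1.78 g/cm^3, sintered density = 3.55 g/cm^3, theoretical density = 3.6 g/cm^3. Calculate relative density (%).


Relative = 3.55 / 3.6 * 100 = 98.6%

98.6


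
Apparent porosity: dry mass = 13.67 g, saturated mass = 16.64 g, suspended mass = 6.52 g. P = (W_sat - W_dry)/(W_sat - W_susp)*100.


P = (16.64 - 13.67) / (16.64 - 6.52) * 100 = 2.97 / 10.12 * 100 = 29.3%

29.3


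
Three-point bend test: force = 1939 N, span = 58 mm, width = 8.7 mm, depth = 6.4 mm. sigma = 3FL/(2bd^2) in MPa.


sigma = 3*1939*58/(2*8.7*6.4^2) = 473.4 MPa

473.4


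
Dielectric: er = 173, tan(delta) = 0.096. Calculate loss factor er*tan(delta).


Loss = 173 * 0.096 = 16.608

16.608


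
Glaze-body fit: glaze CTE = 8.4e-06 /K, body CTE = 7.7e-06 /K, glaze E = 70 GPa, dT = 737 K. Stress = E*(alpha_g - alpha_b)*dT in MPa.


Stress = 70*1000*(8.4e-06 - 7.7e-06)*737 = 36.1 MPa

36.1


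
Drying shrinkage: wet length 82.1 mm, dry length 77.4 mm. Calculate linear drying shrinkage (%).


DS = (82.1 - 77.4) / 82.1 * 100 = 5.72%

5.72


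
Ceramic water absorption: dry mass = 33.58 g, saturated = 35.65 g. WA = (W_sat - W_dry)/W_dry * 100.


WA = (35.65 - 33.58) / 33.58 * 100 = 6.16%

6.16


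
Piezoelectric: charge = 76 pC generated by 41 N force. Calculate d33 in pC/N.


d33 = 76 / 41 = 1.9 pC/N

1.9


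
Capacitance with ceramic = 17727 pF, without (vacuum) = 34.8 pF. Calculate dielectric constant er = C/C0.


er = 17727 / 34.8 = 509.4

509.4


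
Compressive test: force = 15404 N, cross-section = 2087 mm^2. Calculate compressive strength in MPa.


CS = 15404 / 2087 = 7.4 MPa

7.4


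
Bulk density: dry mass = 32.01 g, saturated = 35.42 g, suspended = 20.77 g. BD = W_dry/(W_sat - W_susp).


BD = 32.01 / (35.42 - 20.77) = 32.01 / 14.65 = 2.185 g/cm^3

2.185


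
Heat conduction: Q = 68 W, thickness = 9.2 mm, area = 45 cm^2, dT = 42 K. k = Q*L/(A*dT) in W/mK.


k = 68*9.2/1000/(45/10000*42) = 3.31 W/mK

3.31


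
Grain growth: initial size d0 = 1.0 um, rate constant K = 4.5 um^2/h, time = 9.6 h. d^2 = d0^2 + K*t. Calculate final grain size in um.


d^2 = 1.0^2 + 4.5*9.6 = 44.2
d = sqrt(44.2) = 6.65 um

6.65


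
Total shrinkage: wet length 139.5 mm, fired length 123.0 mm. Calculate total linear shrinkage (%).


TS = (139.5 - 123.0) / 139.5 * 100 = 11.83%

11.83


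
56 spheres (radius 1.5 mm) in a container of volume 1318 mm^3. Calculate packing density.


V_sphere = 4/3*pi*1.5^3 = 14.1372 mm^3
Total V = 56*14.1372 = 791.6832 mm^3
PD = 791.6832 / 1318 = 0.601

0.601


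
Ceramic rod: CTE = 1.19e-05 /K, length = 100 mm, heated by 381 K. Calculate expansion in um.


dL = 1.19e-05 * 100 * 381 * 1000 = 453.39 um

453.39


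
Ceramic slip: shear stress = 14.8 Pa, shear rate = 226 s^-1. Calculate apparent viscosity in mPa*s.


eta = tau/gamma * 1000 = 14.8/226 * 1000 = 65.5 mPa*s

65.5


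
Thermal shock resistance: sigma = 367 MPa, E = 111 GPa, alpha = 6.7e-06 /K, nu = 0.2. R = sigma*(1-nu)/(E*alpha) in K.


R = 367*(1-0.2)/(111*1000*6.7e-06) = 395 K

395


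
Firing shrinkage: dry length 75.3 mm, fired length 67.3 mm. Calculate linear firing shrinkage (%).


FS = (75.3 - 67.3) / 75.3 * 100 = 10.62%

10.62


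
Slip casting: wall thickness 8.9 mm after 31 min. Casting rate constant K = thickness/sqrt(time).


K = 8.9 / sqrt(31) = 8.9 / 5.5678 = 1.598 mm/min^0.5

1.598


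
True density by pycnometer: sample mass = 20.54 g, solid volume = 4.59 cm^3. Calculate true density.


TD = 20.54 / 4.59 = 4.475 g/cm^3

4.475


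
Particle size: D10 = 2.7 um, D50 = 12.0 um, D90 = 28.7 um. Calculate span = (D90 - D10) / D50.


Span = (28.7 - 2.7) / 12.0 = 26.0 / 12.0 = 2.167

2.167


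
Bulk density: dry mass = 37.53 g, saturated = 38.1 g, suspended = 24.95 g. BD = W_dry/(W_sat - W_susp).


BD = 37.53 / (38.1 - 24.95) = 37.53 / 13.15 = 2.854 g/cm^3

2.854


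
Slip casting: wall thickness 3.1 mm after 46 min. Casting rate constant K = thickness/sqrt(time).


K = 3.1 / sqrt(46) = 3.1 / 6.7823 = 0.457 mm/min^0.5

0.457


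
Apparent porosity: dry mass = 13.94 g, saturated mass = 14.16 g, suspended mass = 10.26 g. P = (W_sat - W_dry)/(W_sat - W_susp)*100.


P = (14.16 - 13.94) / (14.16 - 10.26) * 100 = 0.22 / 3.9 * 100 = 5.6%

5.6


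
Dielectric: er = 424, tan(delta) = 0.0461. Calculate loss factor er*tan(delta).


Loss = 424 * 0.0461 = 19.546

19.546


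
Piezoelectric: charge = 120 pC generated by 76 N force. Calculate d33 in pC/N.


d33 = 120 / 76 = 1.6 pC/N

1.6


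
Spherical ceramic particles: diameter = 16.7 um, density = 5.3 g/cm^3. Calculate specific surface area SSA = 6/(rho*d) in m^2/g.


SSA = 6 / (5.3 * 16.7) = 0.068 m^2/g

0.068


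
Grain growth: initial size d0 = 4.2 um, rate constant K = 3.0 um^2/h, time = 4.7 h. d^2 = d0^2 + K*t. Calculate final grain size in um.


d^2 = 4.2^2 + 3.0*4.7 = 31.74
d = sqrt(31.74) = 5.63 um

5.63


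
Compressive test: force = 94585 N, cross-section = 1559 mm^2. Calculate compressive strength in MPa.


CS = 94585 / 1559 = 60.7 MPa

60.7


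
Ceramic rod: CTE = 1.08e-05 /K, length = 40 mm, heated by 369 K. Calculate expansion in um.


dL = 1.08e-05 * 40 * 369 * 1000 = 159.408 um

159.408


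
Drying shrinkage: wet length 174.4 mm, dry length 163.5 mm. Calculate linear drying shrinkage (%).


DS = (174.4 - 163.5) / 174.4 * 100 = 6.25%

6.25


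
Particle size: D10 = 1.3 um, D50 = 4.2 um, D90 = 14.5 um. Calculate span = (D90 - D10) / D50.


Span = (14.5 - 1.3) / 4.2 = 13.2 / 4.2 = 3.143

3.143


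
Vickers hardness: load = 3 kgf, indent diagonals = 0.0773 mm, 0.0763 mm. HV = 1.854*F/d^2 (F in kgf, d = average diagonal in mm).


d_avg = (0.0773+0.0763)/2 = 0.0768 mm
HV = 1.854*3/0.0768^2 = 943

943


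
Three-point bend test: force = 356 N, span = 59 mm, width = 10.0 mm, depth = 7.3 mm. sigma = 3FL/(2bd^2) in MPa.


sigma = 3*356*59/(2*10.0*7.3^2) = 59.1 MPa

59.1


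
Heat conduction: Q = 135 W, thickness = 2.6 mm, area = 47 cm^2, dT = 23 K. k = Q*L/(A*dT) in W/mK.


k = 135*2.6/1000/(47/10000*23) = 3.25 W/mK

3.25


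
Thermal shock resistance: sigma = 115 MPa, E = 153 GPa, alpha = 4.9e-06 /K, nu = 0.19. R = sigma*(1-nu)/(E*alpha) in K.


R = 115*(1-0.19)/(153*1000*4.9e-06) = 124 K

124


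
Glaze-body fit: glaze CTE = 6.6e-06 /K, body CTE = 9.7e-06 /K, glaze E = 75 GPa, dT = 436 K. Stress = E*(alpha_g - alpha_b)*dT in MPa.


Stress = 75*1000*(6.6e-06 - 9.7e-06)*436 = -101.4 MPa

-101.4


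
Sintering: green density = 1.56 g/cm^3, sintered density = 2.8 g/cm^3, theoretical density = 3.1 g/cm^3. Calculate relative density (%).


Relative = 2.8 / 3.1 * 100 = 90.3%

90.3


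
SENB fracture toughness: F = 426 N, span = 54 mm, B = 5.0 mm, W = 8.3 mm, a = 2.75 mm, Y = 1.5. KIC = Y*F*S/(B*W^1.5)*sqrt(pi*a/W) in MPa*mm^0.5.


KIC = 1.5*426*54/(5.0*8.3^1.5)*sqrt(pi*2.75/8.3) = 294.45

294.45


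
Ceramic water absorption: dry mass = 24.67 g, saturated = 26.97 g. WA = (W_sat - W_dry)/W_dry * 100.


WA = (26.97 - 24.67) / 24.67 * 100 = 9.32%

9.32
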